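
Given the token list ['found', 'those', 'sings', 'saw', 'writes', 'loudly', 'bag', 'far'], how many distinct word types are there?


Listing all tokens and tracking unique types:
  Token 1: 'found' -> NEW (unique so far: 1)
  Token 2: 'those' -> NEW (unique so far: 2)
  Token 3: 'sings' -> NEW (unique so far: 3)
  Token 4: 'saw' -> NEW (unique so far: 4)
  Token 5: 'writes' -> NEW (unique so far: 5)
  Token 6: 'loudly' -> NEW (unique so far: 6)
  Token 7: 'bag' -> NEW (unique so far: 7)
  Token 8: 'far' -> NEW (unique so far: 8)
Unique types: ('bag', 'far', 'found', 'loudly', 'saw', 'sings', 'those', 'writes')
Vocabulary size: 8

8


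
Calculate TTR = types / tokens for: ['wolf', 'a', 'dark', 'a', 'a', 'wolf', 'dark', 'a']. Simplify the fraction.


Tokens: 8
Unique types: ('a', 'dark', 'wolf') = 3
TTR = 3/8
Already in lowest terms.

3/8


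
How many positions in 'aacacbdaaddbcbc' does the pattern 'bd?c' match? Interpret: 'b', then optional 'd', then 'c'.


Pattern: bd?c means 'b', then optional 'd', then 'c'.
Scanning 'aacacbdaaddbcbc' position-by-position:
  Pos 0: window 'aac' -> no
  Pos 1: window 'aca' -> no
  Pos 2: window 'cac' -> no
  Pos 3: window 'acb' -> no
  Pos 4: window 'cbd' -> no
  Pos 5: window 'bda' -> no
  Pos 6: window 'daa' -> no
  Pos 7: window 'aad' -> no
  Pos 8: window 'add' -> no
  Pos 9: window 'ddb' -> no
  Pos 10: window 'dbc' -> no
  Pos 11: window 'bcb' -> MATCH
  Pos 12: window 'cbc' -> no
  Pos 13: window 'bc' -> MATCH
  Pos 14: window 'c' -> no
Total matches: 2

2


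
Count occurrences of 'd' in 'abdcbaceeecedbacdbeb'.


Scanning 'abdcbaceeecedbacdbeb' for 'd':
  Position 2: 'd' -> MATCH (count: 1)
  Position 12: 'd' -> MATCH (count: 2)
  Position 16: 'd' -> MATCH (count: 3)
Total occurrences of 'd': 3

3


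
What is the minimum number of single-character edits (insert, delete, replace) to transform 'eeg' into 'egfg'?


Building DP table for s1='eeg' (len 3) and s2='egfg' (len 4):
       e  g  f  g
    0  1  2  3  4
  e 1  0  1  2  3
  e 2  1  1  2  3
  g 3  2  1  2  2
Edit distance = dp[3][4] = 2

2


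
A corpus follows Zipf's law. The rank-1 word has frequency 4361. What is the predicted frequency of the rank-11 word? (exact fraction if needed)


Zipf's law: freq(rank) = f1 / rank
f1 = 4361, rank = 11
freq = 4361 / 11
GCD(4361, 11) = 1
Simplified: 4361/11

4361/11


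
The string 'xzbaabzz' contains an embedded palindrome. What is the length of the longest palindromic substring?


Scanning 'xzbaabzz' for palindromic substrings.
Substring at positions 1-6: 'zbaabz'.
Check: reverse('zbaabz') = 'zbaabz' -> palindrome confirmed.
Neighbouring characters ('x' / 'z') break symmetry, so it cannot extend further.
No longer palindromic substring exists; longest length = 6

6


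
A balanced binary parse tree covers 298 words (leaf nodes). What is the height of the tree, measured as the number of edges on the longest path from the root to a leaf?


In a balanced binary tree with n leaves the deepest leaf is ceil(log2(n)) edges below the root.
log2(298) = 8.2192
ceil(8.2192) = 9
height (edges) = 9

9


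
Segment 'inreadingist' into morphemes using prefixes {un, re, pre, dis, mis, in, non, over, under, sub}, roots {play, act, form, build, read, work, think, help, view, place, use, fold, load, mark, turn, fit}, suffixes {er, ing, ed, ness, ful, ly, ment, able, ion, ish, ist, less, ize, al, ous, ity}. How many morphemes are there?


Segmenting 'inreadingist' against the inventory:
  'in' -> prefix (morpheme 1)
  'read' -> root (morpheme 2)
  'ing' -> suffix (morpheme 3)
  'ist' -> suffix (morpheme 4)
Total morphemes: 4

4


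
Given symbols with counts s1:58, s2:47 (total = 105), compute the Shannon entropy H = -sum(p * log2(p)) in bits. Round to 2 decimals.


Computing entropy H = -sum(p_i * log2(p_i)):
  s1: p = 58/105 = 0.5524, -p*log2(p) = 0.4730
  s2: p = 47/105 = 0.4476, -p*log2(p) = 0.5191
H = sum of terms = 0.9921
Rounded to 2 decimals: 0.99

0.99


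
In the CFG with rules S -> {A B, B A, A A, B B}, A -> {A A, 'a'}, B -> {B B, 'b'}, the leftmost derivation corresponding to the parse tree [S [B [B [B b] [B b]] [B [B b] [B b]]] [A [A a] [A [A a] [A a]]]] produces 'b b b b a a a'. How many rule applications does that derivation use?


Every bracketed nonterminal node [X ...] in the tree is produced by exactly one rule application.
Reading the tree off as a leftmost derivation:
  Step 1: S  =>  B A   (applied S -> B A)
  Step 2: B A  =>  B B A   (applied B -> B B)
  Step 3: B B A  =>  B B B A   (applied B -> B B)
  Step 4: B B B A  =>  b B B A   (applied B -> b)
  Step 5: b B B A  =>  b b B A   (applied B -> b)
  Step 6: b b B A  =>  b b B B A   (applied B -> B B)
  Step 7: b b B B A  =>  b b b B A   (applied B -> b)
  Step 8: b b b B A  =>  b b b b A   (applied B -> b)
  Step 9: b b b b A  =>  b b b b A A   (applied A -> A A)
  Step 10: b b b b A A  =>  b b b b a A   (applied A -> a)
  Step 11: b b b b a A  =>  b b b b a A A   (applied A -> A A)
  Step 12: b b b b a A A  =>  b b b b a a A   (applied A -> a)
  Step 13: b b b b a a A  =>  b b b b a a a   (applied A -> a)
Final yield: b b b b a a a
Total rewrite steps: 13

13


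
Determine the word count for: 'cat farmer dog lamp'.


Counting words by splitting on spaces:
  Word 1: 'cat'
  Word 2: 'farmer'
  Word 3: 'dog'
  Word 4: 'lamp'
Total words: 4

4


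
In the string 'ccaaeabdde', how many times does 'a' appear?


Scanning 'ccaaeabdde' for 'a':
  Position 2: 'a' -> MATCH (count: 1)
  Position 3: 'a' -> MATCH (count: 2)
  Position 5: 'a' -> MATCH (count: 3)
Total occurrences of 'a': 3

3


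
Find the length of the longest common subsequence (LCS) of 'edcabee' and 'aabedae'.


DP table for LCS of 'edcabee' and 'aabedae':
       a  a  b  e  d  a  e
    0  0  0  0  0  0  0  0
  e 0  0  0  0  1  1  1  1
  d 0  0  0  0  1  2  2  2
  c 0  0  0  0  1  2  2  2
  a 0  1  1  1  1  2  3  3
  b 0  1  1  2  2  2  3  3
  e 0  1  1  2  3  3  3  4
  e 0  1  1  2  3  3  3  4
LCS: 'edae'
LCS length = 4

4


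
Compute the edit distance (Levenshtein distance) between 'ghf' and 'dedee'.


Building DP table for s1='ghf' (len 3) and s2='dedee' (len 5):
       d  e  d  e  e
    0  1  2  3  4  5
  g 1  1  2  3  4  5
  h 2  2  2  3  4  5
  f 3  3  3  3  4  5
Edit distance = dp[3][5] = 5

5


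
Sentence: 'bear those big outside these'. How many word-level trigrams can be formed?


Word trigrams from [5] words:
  Trigram 1: (bear those big)
  Trigram 2: (those big outside)
  Trigram 3: (big outside these)
Total word trigrams: 5 - 2 = 3

3


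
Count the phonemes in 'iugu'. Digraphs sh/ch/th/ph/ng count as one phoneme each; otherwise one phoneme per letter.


Parsing 'iugu' greedily, digraphs first:
  'i' -> vowel phoneme (phonemes so far: 1)
  'u' -> vowel phoneme (phonemes so far: 2)
  'g' -> consonant phoneme (phonemes so far: 3)
  'u' -> vowel phoneme (phonemes so far: 4)
Total phonemes: 4

4


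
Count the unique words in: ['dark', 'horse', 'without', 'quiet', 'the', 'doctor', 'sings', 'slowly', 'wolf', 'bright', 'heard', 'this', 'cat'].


Listing all tokens and tracking unique types:
  Token 1: 'dark' -> NEW (unique so far: 1)
  Token 2: 'horse' -> NEW (unique so far: 2)
  Token 3: 'without' -> NEW (unique so far: 3)
  Token 4: 'quiet' -> NEW (unique so far: 4)
  Token 5: 'the' -> NEW (unique so far: 5)
  Token 6: 'doctor' -> NEW (unique so far: 6)
  Token 7: 'sings' -> NEW (unique so far: 7)
  Token 8: 'slowly' -> NEW (unique so far: 8)
  Token 9: 'wolf' -> NEW (unique so far: 9)
  Token 10: 'bright' -> NEW (unique so far: 10)
  Token 11: 'heard' -> NEW (unique so far: 11)
  Token 12: 'this' -> NEW (unique so far: 12)
  Token 13: 'cat' -> NEW (unique so far: 13)
Unique types: ('bright', 'cat', 'dark', 'doctor', 'heard', 'horse', 'quiet', 'sings', 'slowly', 'the', 'this', 'without', 'wolf')
Vocabulary size: 13

13


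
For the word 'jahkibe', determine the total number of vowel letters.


Scanning each character of 'jahkibe':
  Position 1: 'j' -> consonant (running count: 0)
  Position 2: 'a' -> vowel (running count: 1)
  Position 3: 'h' -> consonant (running count: 1)
  Position 4: 'k' -> consonant (running count: 1)
  Position 5: 'i' -> vowel (running count: 2)
  Position 6: 'b' -> consonant (running count: 2)
  Position 7: 'e' -> vowel (running count: 3)
Total vowels: 3

3


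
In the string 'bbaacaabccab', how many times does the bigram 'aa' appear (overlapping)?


Scanning 'bbaacaabccab' for bigram 'aa':
  Position 0: 'bb' -> no
  Position 1: 'ba' -> no
  Position 2: 'aa' -> MATCH
  Position 3: 'ac' -> no
  Position 4: 'ca' -> no
  Position 5: 'aa' -> MATCH
  Position 6: 'ab' -> no
  Position 7: 'bc' -> no
  Position 8: 'cc' -> no
  Position 9: 'ca' -> no
  Position 10: 'ab' -> no
Total matches: 2

2


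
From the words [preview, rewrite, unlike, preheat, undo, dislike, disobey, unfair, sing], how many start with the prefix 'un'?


Checking each word for prefix 'un':
  'preview' -> no (count: 0)
  'rewrite' -> no (count: 0)
  'unlike' -> YES, starts with 'un' (count: 1)
  'preheat' -> no (count: 1)
  'undo' -> YES, starts with 'un' (count: 2)
  'dislike' -> no (count: 2)
  'disobey' -> no (count: 2)
  'unfair' -> YES, starts with 'un' (count: 3)
  'sing' -> no (count: 3)
Total with prefix 'un': 3

3


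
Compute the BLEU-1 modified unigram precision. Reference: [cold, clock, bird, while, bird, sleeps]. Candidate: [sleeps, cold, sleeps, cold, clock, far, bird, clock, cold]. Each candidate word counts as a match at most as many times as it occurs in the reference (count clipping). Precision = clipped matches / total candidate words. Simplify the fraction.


Reference word counts: {'bird': 2, 'clock': 1, 'cold': 1, 'sleeps': 1, 'while': 1}
Checking each candidate word (with clipping):
  'sleeps' -> in reference (ref count 1, used 1/1) -> match (matches: 1)
  'cold' -> in reference (ref count 1, used 1/1) -> match (matches: 2)
  'sleeps' -> ref count 1 already used up (1/1) -> clipped, no match (matches: 2)
  'cold' -> ref count 1 already used up (1/1) -> clipped, no match (matches: 2)
  'clock' -> in reference (ref count 1, used 1/1) -> match (matches: 3)
  'far' -> not in reference -> no match (matches: 3)
  'bird' -> in reference (ref count 2, used 1/2) -> match (matches: 4)
  'clock' -> ref count 1 already used up (1/1) -> clipped, no match (matches: 4)
  'cold' -> ref count 1 already used up (1/1) -> clipped, no match (matches: 4)
Clipped matches: 4, Candidate length: 9
Precision = 4/9

4/9


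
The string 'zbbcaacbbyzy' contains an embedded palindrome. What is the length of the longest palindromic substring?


Scanning 'zbbcaacbbyzy' for palindromic substrings.
Substring at positions 1-8: 'bbcaacbb'.
Check: reverse('bbcaacbb') = 'bbcaacbb' -> palindrome confirmed.
Neighbouring characters ('z' / 'y') break symmetry, so it cannot extend further.
No longer palindromic substring exists; longest length = 8

8


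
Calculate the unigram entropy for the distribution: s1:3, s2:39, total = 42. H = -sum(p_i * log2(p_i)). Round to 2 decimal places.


Computing entropy H = -sum(p_i * log2(p_i)):
  s1: p = 3/42 = 0.0714, -p*log2(p) = 0.2720
  s2: p = 39/42 = 0.9286, -p*log2(p) = 0.0993
H = sum of terms = 0.3713
Rounded to 2 decimals: 0.37

0.37


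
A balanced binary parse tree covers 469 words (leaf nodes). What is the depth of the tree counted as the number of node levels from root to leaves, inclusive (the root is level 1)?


In a balanced binary tree with n leaves the deepest leaf is ceil(log2(n)) edges below the root,
so counting node levels inclusive of root and leaves gives ceil(log2(n)) + 1 levels.
log2(469) = 8.8734
ceil(8.8734) = 9
levels = 9 + 1 = 10

10


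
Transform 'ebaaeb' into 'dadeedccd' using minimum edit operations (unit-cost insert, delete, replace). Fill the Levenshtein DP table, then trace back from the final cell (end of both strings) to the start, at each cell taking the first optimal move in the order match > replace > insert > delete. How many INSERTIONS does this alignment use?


Edit distance = 8. Backtracking from cell (6, 9) with preference match > replace > insert > delete,
then listing the resulting alignment 'ebaaeb' -> 'dadeedccd' left to right:
  Step 1: insert 'd' [insertion #1]
  Step 2: insert 'a' [insertion #2]
  Step 3: insert 'd' [insertion #3]
  Step 4: keep 'e'
  Step 5: replace b->e
  Step 6: replace a->d
  Step 7: replace a->c
  Step 8: replace e->c
  Step 9: replace b->d
Total insertions: 3

3


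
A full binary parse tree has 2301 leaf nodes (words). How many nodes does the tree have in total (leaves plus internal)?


Leaf nodes (terminals): 2301
Internal nodes = n - 1 = 2301 - 1 = 2300
Total = leaves + internal = 2301 + 2300 = 4601

4601


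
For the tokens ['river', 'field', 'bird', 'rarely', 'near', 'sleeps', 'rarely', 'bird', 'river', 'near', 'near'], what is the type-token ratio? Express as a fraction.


Tokens: 11
Unique types: ('bird', 'field', 'near', 'rarely', 'river', 'sleeps') = 6
TTR = 6/11
Already in lowest terms.

6/11


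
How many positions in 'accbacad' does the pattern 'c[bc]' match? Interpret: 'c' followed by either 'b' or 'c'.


Pattern: c[bc] means 'c' followed by either 'b' or 'c'.
Scanning 'accbacad' position-by-position:
  Pos 0: window 'ac' -> no
  Pos 1: window 'cc' -> MATCH
  Pos 2: window 'cb' -> MATCH
  Pos 3: window 'ba' -> no
  Pos 4: window 'ac' -> no
  Pos 5: window 'ca' -> no
  Pos 6: window 'ad' -> no
  Pos 7: window 'd' -> no
Total matches: 2

2


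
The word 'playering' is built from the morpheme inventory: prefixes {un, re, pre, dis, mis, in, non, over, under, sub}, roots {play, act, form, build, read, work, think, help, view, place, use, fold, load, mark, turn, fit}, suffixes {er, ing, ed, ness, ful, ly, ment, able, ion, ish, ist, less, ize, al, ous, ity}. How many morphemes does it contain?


Segmenting 'playering' against the inventory:
  'play' -> root (morpheme 1)
  'er' -> suffix (morpheme 2)
  'ing' -> suffix (morpheme 3)
Total morphemes: 3

3


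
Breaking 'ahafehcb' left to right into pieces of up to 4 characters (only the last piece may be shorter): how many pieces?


'ahafehcb' has 8 characters.
Chunking with max size 4:
  Chunk 1: 'ahaf' (positions 0-3)
  Chunk 2: 'ehcb' (positions 4-7)
Total chunks: ceil(8 / 4) = 2

2


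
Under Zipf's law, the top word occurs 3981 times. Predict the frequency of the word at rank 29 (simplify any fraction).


Zipf's law: freq(rank) = f1 / rank
f1 = 3981, rank = 29
freq = 3981 / 29
GCD(3981, 29) = 1
Simplified: 3981/29

3981/29


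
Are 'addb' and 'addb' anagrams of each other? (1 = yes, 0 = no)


Sort characters of 'addb': 'abdd'
Sort characters of 'addb': 'abdd'
Sorted forms match -> they ARE anagrams
Result: 1

1


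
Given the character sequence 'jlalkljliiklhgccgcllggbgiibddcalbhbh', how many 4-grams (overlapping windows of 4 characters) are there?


String 'jlalkljliiklhgccgcllggbgiibddcalbhbh' has length L = 36.
Number of overlapping n-grams = L - n + 1
Substituting: 36 - 4 + 1 = 33

33


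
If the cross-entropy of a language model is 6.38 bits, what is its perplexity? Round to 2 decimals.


Perplexity formula: PP = 2^H
H = 6.38
PP = 2^6.38
Decompose: 2^6.38 = 2^6 * 2^0.38
2^6 = 64, 2^0.38 ~ 1.3013419
PP ~ 64 * 1.3013419 = 83.2858816
Rounded to 2 decimals: 83.29

83.29


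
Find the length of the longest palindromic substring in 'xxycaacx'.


Scanning 'xxycaacx' for palindromic substrings.
Substring at positions 3-6: 'caac'.
Check: reverse('caac') = 'caac' -> palindrome confirmed.
Neighbouring characters ('y' / 'x') break symmetry, so it cannot extend further.
No longer palindromic substring exists; longest length = 4

4


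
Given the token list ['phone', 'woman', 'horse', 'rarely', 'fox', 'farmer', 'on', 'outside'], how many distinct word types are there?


Listing all tokens and tracking unique types:
  Token 1: 'phone' -> NEW (unique so far: 1)
  Token 2: 'woman' -> NEW (unique so far: 2)
  Token 3: 'horse' -> NEW (unique so far: 3)
  Token 4: 'rarely' -> NEW (unique so far: 4)
  Token 5: 'fox' -> NEW (unique so far: 5)
  Token 6: 'farmer' -> NEW (unique so far: 6)
  Token 7: 'on' -> NEW (unique so far: 7)
  Token 8: 'outside' -> NEW (unique so far: 8)
Unique types: ('farmer', 'fox', 'horse', 'on', 'outside', 'phone', 'rarely', 'woman')
Vocabulary size: 8

8


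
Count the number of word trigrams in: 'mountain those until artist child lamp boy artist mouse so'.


Word trigrams from [10] words:
  Trigram 1: (mountain those until)
  Trigram 2: (those until artist)
  Trigram 3: (until artist child)
  Trigram 4: (artist child lamp)
  Trigram 5: (child lamp boy)
  Trigram 6: (lamp boy artist)
  Trigram 7: (boy artist mouse)
  Trigram 8: (artist mouse so)
Total word trigrams: 10 - 2 = 8

8


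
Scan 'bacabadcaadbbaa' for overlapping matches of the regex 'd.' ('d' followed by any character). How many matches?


Pattern: d. means 'd' followed by any character.
Scanning 'bacabadcaadbbaa' position-by-position:
  Pos 0: window 'ba' -> no
  Pos 1: window 'ac' -> no
  Pos 2: window 'ca' -> no
  Pos 3: window 'ab' -> no
  Pos 4: window 'ba' -> no
  Pos 5: window 'ad' -> no
  Pos 6: window 'dc' -> MATCH
  Pos 7: window 'ca' -> no
  Pos 8: window 'aa' -> no
  Pos 9: window 'ad' -> no
  Pos 10: window 'db' -> MATCH
  Pos 11: window 'bb' -> no
  Pos 12: window 'ba' -> no
  Pos 13: window 'aa' -> no
  Pos 14: window 'a' -> no
Total matches: 2

2


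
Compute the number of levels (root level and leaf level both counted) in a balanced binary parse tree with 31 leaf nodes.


In a balanced binary tree with n leaves the deepest leaf is ceil(log2(n)) edges below the root,
so counting node levels inclusive of root and leaves gives ceil(log2(n)) + 1 levels.
log2(31) = 4.9542
ceil(4.9542) = 5
levels = 5 + 1 = 6

6


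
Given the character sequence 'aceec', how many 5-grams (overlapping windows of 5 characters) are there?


String 'aceec' has length L = 5.
Number of overlapping n-grams = L - n + 1
Substituting: 5 - 5 + 1 = 1

1


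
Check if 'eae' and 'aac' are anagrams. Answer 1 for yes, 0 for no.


Sort characters of 'eae': 'aee'
Sort characters of 'aac': 'aac'
Sorted forms differ -> they are NOT anagrams
Result: 0

0


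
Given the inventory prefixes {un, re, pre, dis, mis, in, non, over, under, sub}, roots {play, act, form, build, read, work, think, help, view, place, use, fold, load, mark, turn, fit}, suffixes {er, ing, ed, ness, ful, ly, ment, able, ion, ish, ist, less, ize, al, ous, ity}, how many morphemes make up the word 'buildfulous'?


Segmenting 'buildfulous' against the inventory:
  'build' -> root (morpheme 1)
  'ful' -> suffix (morpheme 2)
  'ous' -> suffix (morpheme 3)
Total morphemes: 3

3


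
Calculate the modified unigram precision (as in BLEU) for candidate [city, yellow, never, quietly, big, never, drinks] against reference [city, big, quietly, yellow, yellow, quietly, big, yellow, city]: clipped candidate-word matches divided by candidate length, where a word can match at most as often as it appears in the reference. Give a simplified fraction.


Reference word counts: {'big': 2, 'city': 2, 'quietly': 2, 'yellow': 3}
Checking each candidate word (with clipping):
  'city' -> in reference (ref count 2, used 1/2) -> match (matches: 1)
  'yellow' -> in reference (ref count 3, used 1/3) -> match (matches: 2)
  'never' -> not in reference -> no match (matches: 2)
  'quietly' -> in reference (ref count 2, used 1/2) -> match (matches: 3)
  'big' -> in reference (ref count 2, used 1/2) -> match (matches: 4)
  'never' -> not in reference -> no match (matches: 4)
  'drinks' -> not in reference -> no match (matches: 4)
Clipped matches: 4, Candidate length: 7
Precision = 4/7

4/7


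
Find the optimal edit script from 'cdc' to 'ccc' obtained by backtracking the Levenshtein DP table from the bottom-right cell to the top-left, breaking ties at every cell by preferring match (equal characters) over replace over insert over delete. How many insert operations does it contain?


Edit distance = 1. Backtracking from cell (3, 3) with preference match > replace > insert > delete,
then listing the resulting alignment 'cdc' -> 'ccc' left to right:
  Step 1: keep 'c'
  Step 2: replace d->c
  Step 3: keep 'c'
Total insertions: 0

0


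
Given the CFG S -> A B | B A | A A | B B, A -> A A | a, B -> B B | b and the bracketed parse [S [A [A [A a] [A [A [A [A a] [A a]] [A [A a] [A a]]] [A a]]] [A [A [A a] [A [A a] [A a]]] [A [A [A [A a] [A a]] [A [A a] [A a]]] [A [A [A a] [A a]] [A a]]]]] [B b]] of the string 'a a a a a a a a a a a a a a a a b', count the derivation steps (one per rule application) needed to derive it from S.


Every bracketed nonterminal node [X ...] in the tree is produced by exactly one rule application.
Reading the tree off as a leftmost derivation:
  Step 1: S  =>  A B   (applied S -> A B)
  Step 2: A B  =>  A A B   (applied A -> A A)
  Step 3: A A B  =>  A A A B   (applied A -> A A)
  Step 4: A A A B  =>  a A A B   (applied A -> a)
  Step 5: a A A B  =>  a A A A B   (applied A -> A A)
  Step 6: a A A A B  =>  a A A A A B   (applied A -> A A)
  Step 7: a A A A A B  =>  a A A A A A B   (applied A -> A A)
  Step 8: a A A A A A B  =>  a a A A A A B   (applied A -> a)
  Step 9: a a A A A A B  =>  a a a A A A B   (applied A -> a)
  Step 10: a a a A A A B  =>  a a a A A A A B   (applied A -> A A)
  Step 11: a a a A A A A B  =>  a a a a A A A B   (applied A -> a)
  Step 12: a a a a A A A B  =>  a a a a a A A B   (applied A -> a)
  Step 13: a a a a a A A B  =>  a a a a a a A B   (applied A -> a)
  Step 14: a a a a a a A B  =>  a a a a a a A A B   (applied A -> A A)
  Step 15: a a a a a a A A B  =>  a a a a a a A A A B   (applied A -> A A)
  Step 16: a a a a a a A A A B  =>  a a a a a a a A A B   (applied A -> a)
  Step 17: a a a a a a a A A B  =>  a a a a a a a A A A B   (applied A -> A A)
  Step 18: a a a a a a a A A A B  =>  a a a a a a a a A A B   (applied A -> a)
  Step 19: a a a a a a a a A A B  =>  a a a a a a a a a A B   (applied A -> a)
  Step 20: a a a a a a a a a A B  =>  a a a a a a a a a A A B   (applied A -> A A)
  Step 21: a a a a a a a a a A A B  =>  a a a a a a a a a A A A B   (applied A -> A A)
  Step 22: a a a a a a a a a A A A B  =>  a a a a a a a a a A A A A B   (applied A -> A A)
  Step 23: a a a a a a a a a A A A A B  =>  a a a a a a a a a a A A A B   (applied A -> a)
  Step 24: a a a a a a a a a a A A A B  =>  a a a a a a a a a a a A A B   (applied A -> a)
  Step 25: a a a a a a a a a a a A A B  =>  a a a a a a a a a a a A A A B   (applied A -> A A)
  Step 26: a a a a a a a a a a a A A A B  =>  a a a a a a a a a a a a A A B   (applied A -> a)
  Step 27: a a a a a a a a a a a a A A B  =>  a a a a a a a a a a a a a A B   (applied A -> a)
  Step 28: a a a a a a a a a a a a a A B  =>  a a a a a a a a a a a a a A A B   (applied A -> A A)
  Step 29: a a a a a a a a a a a a a A A B  =>  a a a a a a a a a a a a a A A A B   (applied A -> A A)
  Step 30: a a a a a a a a a a a a a A A A B  =>  a a a a a a a a a a a a a a A A B   (applied A -> a)
  Step 31: a a a a a a a a a a a a a a A A B  =>  a a a a a a a a a a a a a a a A B   (applied A -> a)
  Step 32: a a a a a a a a a a a a a a a A B  =>  a a a a a a a a a a a a a a a a B   (applied A -> a)
  Step 33: a a a a a a a a a a a a a a a a B  =>  a a a a a a a a a a a a a a a a b   (applied B -> b)
Final yield: a a a a a a a a a a a a a a a a b
Total rewrite steps: 33

33


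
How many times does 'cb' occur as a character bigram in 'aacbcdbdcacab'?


Scanning 'aacbcdbdcacab' for bigram 'cb':
  Position 0: 'aa' -> no
  Position 1: 'ac' -> no
  Position 2: 'cb' -> MATCH
  Position 3: 'bc' -> no
  Position 4: 'cd' -> no
  Position 5: 'db' -> no
  Position 6: 'bd' -> no
  Position 7: 'dc' -> no
  Position 8: 'ca' -> no
  Position 9: 'ac' -> no
  Position 10: 'ca' -> no
  Position 11: 'ab' -> no
Total matches: 1

1


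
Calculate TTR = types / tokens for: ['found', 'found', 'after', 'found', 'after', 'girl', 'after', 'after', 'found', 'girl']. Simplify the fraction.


Tokens: 10
Unique types: ('after', 'found', 'girl') = 3
TTR = 3/10
Already in lowest terms.

3/10


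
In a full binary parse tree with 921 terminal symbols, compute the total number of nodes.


Leaf nodes (terminals): 921
Internal nodes = n - 1 = 921 - 1 = 920
Total = leaves + internal = 921 + 920 = 1841

1841


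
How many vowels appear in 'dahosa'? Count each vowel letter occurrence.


Scanning each character of 'dahosa':
  Position 1: 'd' -> consonant (running count: 0)
  Position 2: 'a' -> vowel (running count: 1)
  Position 3: 'h' -> consonant (running count: 1)
  Position 4: 'o' -> vowel (running count: 2)
  Position 5: 's' -> consonant (running count: 2)
  Position 6: 'a' -> vowel (running count: 3)
Total vowels: 3

3


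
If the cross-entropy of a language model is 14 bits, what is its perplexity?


Perplexity formula: PP = 2^H
H = 14
PP = 2^14
PP = 2^14 = 16384

16384


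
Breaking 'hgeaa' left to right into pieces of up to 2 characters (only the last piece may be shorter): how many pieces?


'hgeaa' has 5 characters.
Chunking with max size 2:
  Chunk 1: 'hg' (positions 0-1)
  Chunk 2: 'ea' (positions 2-3)
  Chunk 3: 'a' (positions 4-4)
Total chunks: ceil(5 / 2) = 3

3


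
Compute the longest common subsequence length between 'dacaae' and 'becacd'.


DP table for LCS of 'dacaae' and 'becacd':
       b  e  c  a  c  d
    0  0  0  0  0  0  0
  d 0  0  0  0  0  0  1
  a 0  0  0  0  1  1  1
  c 0  0  0  1  1  2  2
  a 0  0  0  1  2  2  2
  a 0  0  0  1  2  2  2
  e 0  0  1  1  2  2  2
LCS: 'ac'
LCS length = 2

2


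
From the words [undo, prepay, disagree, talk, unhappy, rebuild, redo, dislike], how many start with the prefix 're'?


Checking each word for prefix 're':
  'undo' -> no (count: 0)
  'prepay' -> no (count: 0)
  'disagree' -> no (count: 0)
  'talk' -> no (count: 0)
  'unhappy' -> no (count: 0)
  'rebuild' -> YES, starts with 're' (count: 1)
  'redo' -> YES, starts with 're' (count: 2)
  'dislike' -> no (count: 2)
Total with prefix 're': 2

2


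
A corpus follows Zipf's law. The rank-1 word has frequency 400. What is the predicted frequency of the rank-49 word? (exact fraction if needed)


Zipf's law: freq(rank) = f1 / rank
f1 = 400, rank = 49
freq = 400 / 49
GCD(400, 49) = 1
Simplified: 400/49

400/49


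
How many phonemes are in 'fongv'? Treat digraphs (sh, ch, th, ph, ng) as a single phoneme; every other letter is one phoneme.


Parsing 'fongv' greedily, digraphs first:
  'f' -> consonant phoneme (phonemes so far: 1)
  'o' -> vowel phoneme (phonemes so far: 2)
  'ng' -> digraph (1 consonant phoneme) (phonemes so far: 3)
  'v' -> consonant phoneme (phonemes so far: 4)
Total phonemes: 4

4


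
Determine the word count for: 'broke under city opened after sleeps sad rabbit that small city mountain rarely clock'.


Counting words by splitting on spaces:
  Word 1: 'broke'
  Word 2: 'under'
  Word 3: 'city'
  Word 4: 'opened'
  Word 5: 'after'
  Word 6: 'sleeps'
  Word 7: 'sad'
  Word 8: 'rabbit'
  Word 9: 'that'
  Word 10: 'small'
  Word 11: 'city'
  Word 12: 'mountain'
  Word 13: 'rarely'
  Word 14: 'clock'
Total words: 14

14


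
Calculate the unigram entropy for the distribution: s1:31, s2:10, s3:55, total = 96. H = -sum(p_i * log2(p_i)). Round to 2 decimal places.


Computing entropy H = -sum(p_i * log2(p_i)):
  s1: p = 31/96 = 0.3229, -p*log2(p) = 0.5266
  s2: p = 10/96 = 0.1042, -p*log2(p) = 0.3399
  s3: p = 55/96 = 0.5729, -p*log2(p) = 0.4604
H = sum of terms = 1.3269
Rounded to 2 decimals: 1.33

1.33


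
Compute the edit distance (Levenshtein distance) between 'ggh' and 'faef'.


Building DP table for s1='ggh' (len 3) and s2='faef' (len 4):
       f  a  e  f
    0  1  2  3  4
  g 1  1  2  3  4
  g 2  2  2  3  4
  h 3  3  3  3  4
Edit distance = dp[3][4] = 4

4


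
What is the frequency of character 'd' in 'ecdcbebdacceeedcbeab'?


Scanning 'ecdcbebdacceeedcbeab' for 'd':
  Position 2: 'd' -> MATCH (count: 1)
  Position 7: 'd' -> MATCH (count: 2)
  Position 14: 'd' -> MATCH (count: 3)
Total occurrences of 'd': 3

3


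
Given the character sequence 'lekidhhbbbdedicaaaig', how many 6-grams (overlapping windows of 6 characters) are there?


String 'lekidhhbbbdedicaaaig' has length L = 20.
Number of overlapping n-grams = L - n + 1
Substituting: 20 - 6 + 1 = 15

15


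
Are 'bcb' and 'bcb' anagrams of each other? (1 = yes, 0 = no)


Sort characters of 'bcb': 'bbc'
Sort characters of 'bcb': 'bbc'
Sorted forms match -> they ARE anagrams
Result: 1

1


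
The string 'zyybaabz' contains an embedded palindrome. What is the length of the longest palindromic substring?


Scanning 'zyybaabz' for palindromic substrings.
Substring at positions 3-6: 'baab'.
Check: reverse('baab') = 'baab' -> palindrome confirmed.
Neighbouring characters ('y' / 'z') break symmetry, so it cannot extend further.
No longer palindromic substring exists; longest length = 4

4


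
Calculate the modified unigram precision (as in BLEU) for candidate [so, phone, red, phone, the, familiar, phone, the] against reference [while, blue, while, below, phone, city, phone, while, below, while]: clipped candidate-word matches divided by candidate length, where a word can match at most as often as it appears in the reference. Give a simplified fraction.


Reference word counts: {'below': 2, 'blue': 1, 'city': 1, 'phone': 2, 'while': 4}
Checking each candidate word (with clipping):
  'so' -> not in reference -> no match (matches: 0)
  'phone' -> in reference (ref count 2, used 1/2) -> match (matches: 1)
  'red' -> not in reference -> no match (matches: 1)
  'phone' -> in reference (ref count 2, used 2/2) -> match (matches: 2)
  'the' -> not in reference -> no match (matches: 2)
  'familiar' -> not in reference -> no match (matches: 2)
  'phone' -> ref count 2 already used up (2/2) -> clipped, no match (matches: 2)
  'the' -> not in reference -> no match (matches: 2)
Clipped matches: 2, Candidate length: 8
Precision = 2/8 = 1/4

1/4


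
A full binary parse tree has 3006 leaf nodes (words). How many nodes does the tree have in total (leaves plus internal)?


Leaf nodes (terminals): 3006
Internal nodes = n - 1 = 3006 - 1 = 3005
Total = leaves + internal = 3006 + 3005 = 6011

6011


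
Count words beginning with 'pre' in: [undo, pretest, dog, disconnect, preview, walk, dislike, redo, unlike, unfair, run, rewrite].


Checking each word for prefix 'pre':
  'undo' -> no (count: 0)
  'pretest' -> YES, starts with 'pre' (count: 1)
  'dog' -> no (count: 1)
  'disconnect' -> no (count: 1)
  'preview' -> YES, starts with 'pre' (count: 2)
  'walk' -> no (count: 2)
  'dislike' -> no (count: 2)
  'redo' -> no (count: 2)
  'unlike' -> no (count: 2)
  'unfair' -> no (count: 2)
  'run' -> no (count: 2)
  'rewrite' -> no (count: 2)
Total with prefix 'pre': 2

2


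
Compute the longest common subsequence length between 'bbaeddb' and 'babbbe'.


DP table for LCS of 'bbaeddb' and 'babbbe':
       b  a  b  b  b  e
    0  0  0  0  0  0  0
  b 0  1  1  1  1  1  1
  b 0  1  1  2  2  2  2
  a 0  1  2  2  2  2  2
  e 0  1  2  2  2  2  3
  d 0  1  2  2  2  2  3
  d 0  1  2  2  2  2  3
  b 0  1  2  3  3  3  3
LCS: 'bbe'
LCS length = 3

3


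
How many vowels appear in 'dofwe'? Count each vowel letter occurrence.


Scanning each character of 'dofwe':
  Position 1: 'd' -> consonant (running count: 0)
  Position 2: 'o' -> vowel (running count: 1)
  Position 3: 'f' -> consonant (running count: 1)
  Position 4: 'w' -> consonant (running count: 1)
  Position 5: 'e' -> vowel (running count: 2)
Total vowels: 2

2


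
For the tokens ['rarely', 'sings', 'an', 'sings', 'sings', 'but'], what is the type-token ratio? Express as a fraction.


Tokens: 6
Unique types: ('an', 'but', 'rarely', 'sings') = 4
TTR = 4/6
Simplify: divide both by 2 -> 2/3
TTR = 2/3

2/3


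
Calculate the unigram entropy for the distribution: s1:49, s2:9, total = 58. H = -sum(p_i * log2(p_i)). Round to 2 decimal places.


Computing entropy H = -sum(p_i * log2(p_i)):
  s1: p = 49/58 = 0.8448, -p*log2(p) = 0.2055
  s2: p = 9/58 = 0.1552, -p*log2(p) = 0.4171
H = sum of terms = 0.6226
Rounded to 2 decimals: 0.62

0.62


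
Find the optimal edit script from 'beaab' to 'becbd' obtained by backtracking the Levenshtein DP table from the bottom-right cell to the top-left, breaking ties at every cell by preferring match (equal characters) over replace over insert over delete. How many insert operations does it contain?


Edit distance = 3. Backtracking from cell (5, 5) with preference match > replace > insert > delete,
then listing the resulting alignment 'beaab' -> 'becbd' left to right:
  Step 1: keep 'b'
  Step 2: keep 'e'
  Step 3: replace a->c
  Step 4: replace a->b
  Step 5: replace b->d
Total insertions: 0

0


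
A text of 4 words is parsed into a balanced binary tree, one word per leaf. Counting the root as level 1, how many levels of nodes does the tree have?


In a balanced binary tree with n leaves the deepest leaf is ceil(log2(n)) edges below the root,
so counting node levels inclusive of root and leaves gives ceil(log2(n)) + 1 levels.
log2(4) = 2.0000
ceil(2.0000) = 2
levels = 2 + 1 = 3

3


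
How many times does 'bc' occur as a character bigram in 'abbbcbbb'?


Scanning 'abbbcbbb' for bigram 'bc':
  Position 0: 'ab' -> no
  Position 1: 'bb' -> no
  Position 2: 'bb' -> no
  Position 3: 'bc' -> MATCH
  Position 4: 'cb' -> no
  Position 5: 'bb' -> no
  Position 6: 'bb' -> no
Total matches: 1

1


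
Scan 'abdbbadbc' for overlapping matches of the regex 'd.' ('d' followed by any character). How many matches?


Pattern: d. means 'd' followed by any character.
Scanning 'abdbbadbc' position-by-position:
  Pos 0: window 'ab' -> no
  Pos 1: window 'bd' -> no
  Pos 2: window 'db' -> MATCH
  Pos 3: window 'bb' -> no
  Pos 4: window 'ba' -> no
  Pos 5: window 'ad' -> no
  Pos 6: window 'db' -> MATCH
  Pos 7: window 'bc' -> no
  Pos 8: window 'c' -> no
Total matches: 2

2


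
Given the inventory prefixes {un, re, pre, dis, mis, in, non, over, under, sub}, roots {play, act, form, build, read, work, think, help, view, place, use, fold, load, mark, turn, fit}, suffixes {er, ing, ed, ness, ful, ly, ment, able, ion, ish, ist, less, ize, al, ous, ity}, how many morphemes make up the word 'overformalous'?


Segmenting 'overformalous' against the inventory:
  'over' -> prefix (morpheme 1)
  'form' -> root (morpheme 2)
  'al' -> suffix (morpheme 3)
  'ous' -> suffix (morpheme 4)
Total morphemes: 4

4


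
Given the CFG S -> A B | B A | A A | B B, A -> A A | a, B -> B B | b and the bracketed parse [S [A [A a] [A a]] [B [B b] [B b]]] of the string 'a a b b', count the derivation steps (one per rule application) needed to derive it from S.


Every bracketed nonterminal node [X ...] in the tree is produced by exactly one rule application.
Reading the tree off as a leftmost derivation:
  Step 1: S  =>  A B   (applied S -> A B)
  Step 2: A B  =>  A A B   (applied A -> A A)
  Step 3: A A B  =>  a A B   (applied A -> a)
  Step 4: a A B  =>  a a B   (applied A -> a)
  Step 5: a a B  =>  a a B B   (applied B -> B B)
  Step 6: a a B B  =>  a a b B   (applied B -> b)
  Step 7: a a b B  =>  a a b b   (applied B -> b)
Final yield: a a b b
Total rewrite steps: 7

7


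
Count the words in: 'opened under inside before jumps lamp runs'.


Counting words by splitting on spaces:
  Word 1: 'opened'
  Word 2: 'under'
  Word 3: 'inside'
  Word 4: 'before'
  Word 5: 'jumps'
  Word 6: 'lamp'
  Word 7: 'runs'
Total words: 7

7


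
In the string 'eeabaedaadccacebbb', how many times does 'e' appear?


Scanning 'eeabaedaadccacebbb' for 'e':
  Position 0: 'e' -> MATCH (count: 1)
  Position 1: 'e' -> MATCH (count: 2)
  Position 5: 'e' -> MATCH (count: 3)
  Position 14: 'e' -> MATCH (count: 4)
Total occurrences of 'e': 4

4


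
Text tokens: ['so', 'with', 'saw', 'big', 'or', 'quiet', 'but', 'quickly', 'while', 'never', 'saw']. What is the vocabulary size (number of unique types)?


Listing all tokens and tracking unique types:
  Token 1: 'so' -> NEW (unique so far: 1)
  Token 2: 'with' -> NEW (unique so far: 2)
  Token 3: 'saw' -> NEW (unique so far: 3)
  Token 4: 'big' -> NEW (unique so far: 4)
  Token 5: 'or' -> NEW (unique so far: 5)
  Token 6: 'quiet' -> NEW (unique so far: 6)
  Token 7: 'but' -> NEW (unique so far: 7)
  Token 8: 'quickly' -> NEW (unique so far: 8)
  Token 9: 'while' -> NEW (unique so far: 9)
  Token 10: 'never' -> NEW (unique so far: 10)
  Token 11: 'saw' -> duplicate (unique so far: 10)
Unique types: ('big', 'but', 'never', 'or', 'quickly', 'quiet', 'saw', 'so', 'while', 'with')
Vocabulary size: 10

10


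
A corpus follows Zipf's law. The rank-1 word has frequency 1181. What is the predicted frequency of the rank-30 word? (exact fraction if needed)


Zipf's law: freq(rank) = f1 / rank
f1 = 1181, rank = 30
freq = 1181 / 30
GCD(1181, 30) = 1
Simplified: 1181/30

1181/30


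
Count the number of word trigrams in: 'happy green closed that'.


Word trigrams from [4] words:
  Trigram 1: (happy green closed)
  Trigram 2: (green closed that)
Total word trigrams: 4 - 2 = 2

2


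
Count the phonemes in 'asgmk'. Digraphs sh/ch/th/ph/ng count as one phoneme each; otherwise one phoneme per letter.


Parsing 'asgmk' greedily, digraphs first:
  'a' -> vowel phoneme (phonemes so far: 1)
  's' -> consonant phoneme (phonemes so far: 2)
  'g' -> consonant phoneme (phonemes so far: 3)
  'm' -> consonant phoneme (phonemes so far: 4)
  'k' -> consonant phoneme (phonemes so far: 5)
Total phonemes: 5

5


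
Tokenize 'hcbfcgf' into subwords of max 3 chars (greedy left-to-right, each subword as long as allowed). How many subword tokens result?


'hcbfcgf' has 7 characters.
Chunking with max size 3:
  Chunk 1: 'hcb' (positions 0-2)
  Chunk 2: 'fcg' (positions 3-5)
  Chunk 3: 'f' (positions 6-6)
Total chunks: ceil(7 / 3) = 3

3


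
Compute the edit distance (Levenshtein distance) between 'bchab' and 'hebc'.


Building DP table for s1='bchab' (len 5) and s2='hebc' (len 4):
       h  e  b  c
    0  1  2  3  4
  b 1  1  2  2  3
  c 2  2  2  3  2
  h 3  2  3  3  3
  a 4  3  3  4  4
  b 5  4  4  3  4
Edit distance = dp[5][4] = 4

4


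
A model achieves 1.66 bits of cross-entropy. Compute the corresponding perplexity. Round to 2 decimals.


Perplexity formula: PP = 2^H
H = 1.66
PP = 2^1.66
Decompose: 2^1.66 = 2^1 * 2^0.66
2^1 = 2, 2^0.66 ~ 1.5800826
PP ~ 2 * 1.5800826 = 3.1601652
Rounded to 2 decimals: 3.16

3.16


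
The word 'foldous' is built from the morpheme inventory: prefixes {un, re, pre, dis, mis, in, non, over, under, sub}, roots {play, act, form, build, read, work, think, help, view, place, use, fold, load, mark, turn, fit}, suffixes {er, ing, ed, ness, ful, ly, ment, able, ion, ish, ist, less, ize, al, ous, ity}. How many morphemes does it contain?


Segmenting 'foldous' against the inventory:
  'fold' -> root (morpheme 1)
  'ous' -> suffix (morpheme 2)
Total morphemes: 2

2


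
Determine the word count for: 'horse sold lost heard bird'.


Counting words by splitting on spaces:
  Word 1: 'horse'
  Word 2: 'sold'
  Word 3: 'lost'
  Word 4: 'heard'
  Word 5: 'bird'
Total words: 5

5


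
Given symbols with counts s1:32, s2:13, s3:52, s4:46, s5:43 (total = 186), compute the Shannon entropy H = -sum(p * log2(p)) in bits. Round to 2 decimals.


Computing entropy H = -sum(p_i * log2(p_i)):
  s1: p = 32/186 = 0.1720, -p*log2(p) = 0.4368
  s2: p = 13/186 = 0.0699, -p*log2(p) = 0.2683
  s3: p = 52/186 = 0.2796, -p*log2(p) = 0.5141
  s4: p = 46/186 = 0.2473, -p*log2(p) = 0.4985
  s5: p = 43/186 = 0.2312, -p*log2(p) = 0.4885
H = sum of terms = 2.2062
Rounded to 2 decimals: 2.21

2.21


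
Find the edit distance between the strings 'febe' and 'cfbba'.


Building DP table for s1='febe' (len 4) and s2='cfbba' (len 5):
       c  f  b  b  a
    0  1  2  3  4  5
  f 1  1  1  2  3  4
  e 2  2  2  2  3  4
  b 3  3  3  2  2  3
  e 4  4  4  3  3  3
Edit distance = dp[4][5] = 3

3
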